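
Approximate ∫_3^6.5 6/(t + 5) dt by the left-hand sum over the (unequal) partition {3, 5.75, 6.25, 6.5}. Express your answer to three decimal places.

2.475

Subinterval widths: 2.75, 0.5, 0.25.
Left endpoints: 3, 5.75, 6.25.
f(3) = 0.75, f(5.75) = 24/43, f(6.25) = 8/15.
Sum = Σ Δt_i · f(t_i).
Sum ≈ 2.475.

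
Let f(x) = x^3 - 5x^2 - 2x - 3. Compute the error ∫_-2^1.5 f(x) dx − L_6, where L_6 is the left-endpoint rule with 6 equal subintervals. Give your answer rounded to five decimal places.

Exact integral: ∫_-2^1.5 f(x) dx ≈ -30.4427083.
L_6 ≈ -35.4121817.
Error ≈ -30.4427083 − (-35.4121817) ≈ 4.96947.

4.96947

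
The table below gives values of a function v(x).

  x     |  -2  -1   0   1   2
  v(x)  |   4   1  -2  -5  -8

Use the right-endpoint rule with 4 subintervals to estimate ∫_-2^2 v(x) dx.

-14

Δx = 1.
Sum = 1·[1 + (-2) + (-5) + (-8)] = -14.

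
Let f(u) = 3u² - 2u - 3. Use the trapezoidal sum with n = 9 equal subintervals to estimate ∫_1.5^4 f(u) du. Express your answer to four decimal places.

Δu = (4 − 1.5)/9 = 5/18.
f(1.5) = 0.75, f(16/9) = 79/27, f(37/18) = 601/108, f(7/3) = 26/3, f(47/18) = 1321/108, f(26/9) = 439/27, f(19/6) = 20.75, f(31/9) = 694/27, f(67/18) = 3361/108, f(4) = 37.
T_9 = (Δu/2)·[f(u_0) + 2f(u_1) + ... + 2f(u_{8}) + f(u_9)].
Sum ≈ 39.4715.

39.4715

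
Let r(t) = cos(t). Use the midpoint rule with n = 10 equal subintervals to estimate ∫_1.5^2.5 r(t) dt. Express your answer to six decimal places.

-0.399189

Δt = (2.5 − 1.5)/10 = 0.1.
Midpoints: 1.55, 1.65, 1.75, 1.85, 1.95, 2.05, 2.15, 2.25, 2.35, 2.45.
r(1.55) ≈ 0.020795, r(1.65) ≈ -0.079121, r(1.75) ≈ -0.178246, r(1.85) ≈ -0.275590, r(1.95) ≈ -0.370181, r(2.05) ≈ -0.461073, r(2.15) ≈ -0.547358, r(2.25) ≈ -0.628174, r(2.35) ≈ -0.702713, r(2.45) ≈ -0.770231.
Sum = Δt · [r(1.55) + r(1.65) + r(1.75) + ...].
Sum ≈ -0.399189.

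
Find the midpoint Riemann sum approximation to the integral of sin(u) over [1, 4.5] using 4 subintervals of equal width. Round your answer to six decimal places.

Δu = (4.5 − 1)/4 = 0.875.
Midpoints: 1.4375, 2.3125, 3.1875, 4.0625.
f(1.4375) ≈ 0.991129, f(2.3125) ≈ 0.737319, f(3.1875) ≈ -0.045891, f(4.0625) ≈ -0.796151.
Sum = Δu · [f(1.4375) + f(2.3125) + f(3.1875) + f(4.0625)].
Sum ≈ 0.775605.

0.775605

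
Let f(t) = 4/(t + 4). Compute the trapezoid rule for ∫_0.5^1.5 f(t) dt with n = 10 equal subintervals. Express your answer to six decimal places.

Δt = (1.5 − 0.5)/10 = 0.1.
f(0.5) = 8/9, f(0.6) = 20/23, f(0.7) = 40/47, f(0.8) = 5/6, f(0.9) = 40/49, f(1) = 0.8, f(1.1) = 40/51, f(1.2) = 10/13, f(1.3) = 40/53, f(1.4) = 20/27, f(1.5) = 8/11.
T_10 = (Δt/2)·[f(t_0) + 2f(t_1) + ... + 2f(t_{9}) + f(t_10)].
Sum ≈ 0.802737.

0.802737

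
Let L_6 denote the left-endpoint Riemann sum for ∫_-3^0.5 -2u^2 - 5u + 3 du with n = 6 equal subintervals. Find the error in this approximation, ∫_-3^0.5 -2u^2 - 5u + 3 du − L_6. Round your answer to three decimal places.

Exact integral: ∫_-3^0.5 f(u) du ≈ 14.29167.
L_6 ≈ 13.89468.
Error ≈ 14.29167 − 13.89468 ≈ 0.397.

0.397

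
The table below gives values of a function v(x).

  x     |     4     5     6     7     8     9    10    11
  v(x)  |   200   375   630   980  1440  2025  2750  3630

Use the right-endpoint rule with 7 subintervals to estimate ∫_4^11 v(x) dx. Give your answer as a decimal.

11830

Δx = 1.
Sum = 1·[375 + 630 + 980 + 1440 + 2025 + 2750 + 3630] = 11830.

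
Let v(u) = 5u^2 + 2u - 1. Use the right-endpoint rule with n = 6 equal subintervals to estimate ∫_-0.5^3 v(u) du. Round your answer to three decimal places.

66.253

Δu = (3 − (-0.5))/6 = 7/12.
Right endpoints: 1/12, 2/3, 1.25, 11/6, 29/12, 3.
v(1/12) = -115/144, v(2/3) = 23/9, v(1.25) = 9.3125, v(11/6) = 701/36, v(29/12) = 4757/144, v(3) = 50.
Sum = Δu · [v(1/12) + v(2/3) + v(1.25) + ...].
Sum ≈ 66.253.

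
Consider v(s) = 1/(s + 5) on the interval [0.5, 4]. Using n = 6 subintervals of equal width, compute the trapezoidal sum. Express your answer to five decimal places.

Δs = (4 − 0.5)/6 = 7/12.
v(0.5) = 2/11, v(13/12) = 12/73, v(5/3) = 0.15, v(2.25) = 4/29, v(17/6) = 6/47, v(41/12) = 12/101, v(4) = 1/9.
T_6 = (Δs/2)·[v(s_0) + 2v(s_1) + ... + 2v(s_{5}) + v(s_6)].
Sum ≈ 0.49306.

0.49306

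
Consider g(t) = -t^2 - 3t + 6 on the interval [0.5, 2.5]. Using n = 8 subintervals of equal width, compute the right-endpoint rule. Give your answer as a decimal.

Δt = (2.5 − 0.5)/8 = 0.25.
Right endpoints: 0.75, 1, 1.25, 1.5, 1.75, 2, 2.25, 2.5.
g(0.75) = 3.1875, g(1) = 2, g(1.25) = 0.6875, g(1.5) = -0.75, g(1.75) = -2.3125, g(2) = -4, g(2.25) = -5.8125, g(2.5) = -7.75.
Sum = Δt · [g(0.75) + g(1) + g(1.25) + ...].
Sum = -3.6875.

-3.6875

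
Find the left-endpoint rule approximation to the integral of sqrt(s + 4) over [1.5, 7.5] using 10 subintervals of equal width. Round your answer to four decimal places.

17.0841

Δs = (7.5 − 1.5)/10 = 0.6.
Left endpoints: 1.5, 2.1, 2.7, 3.3, 3.9, 4.5, 5.1, 5.7, 6.3, 6.9.
f(1.5) ≈ 2.3452, f(2.1) ≈ 2.4698, f(2.7) ≈ 2.5884, f(3.3) ≈ 2.7019, f(3.9) ≈ 2.8107, f(4.5) ≈ 2.9155, f(5.1) ≈ 3.0166, f(5.7) ≈ 3.1145, f(6.3) ≈ 3.2094, f(6.9) ≈ 3.3015.
Sum = Δs · [f(1.5) + f(2.1) + f(2.7) + ...].
Sum ≈ 17.0841.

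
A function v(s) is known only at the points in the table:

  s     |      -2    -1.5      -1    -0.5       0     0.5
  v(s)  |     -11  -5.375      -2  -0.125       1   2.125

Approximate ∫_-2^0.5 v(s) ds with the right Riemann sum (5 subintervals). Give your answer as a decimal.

-2.1875

Δs = 0.5.
Sum = 0.5·[(-5.375) + (-2) + (-0.125) + 1 + 2.125] = -2.1875.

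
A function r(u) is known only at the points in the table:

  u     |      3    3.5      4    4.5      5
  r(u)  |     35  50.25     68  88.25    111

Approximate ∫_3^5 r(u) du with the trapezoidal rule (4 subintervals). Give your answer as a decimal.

139.75

Δu = 0.5.
T_4 = (0.5/2)·[35 + 2·50.25 + 2·68 + 2·88.25 + 111] = 139.75.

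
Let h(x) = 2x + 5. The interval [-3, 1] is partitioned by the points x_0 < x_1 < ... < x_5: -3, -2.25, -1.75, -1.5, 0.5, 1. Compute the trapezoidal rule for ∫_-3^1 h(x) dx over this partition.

Subinterval widths: 0.75, 0.5, 0.25, 2, 0.5.
h(-3) = -1, h(-2.25) = 0.5, h(-1.75) = 1.5, h(-1.5) = 2, h(0.5) = 6, h(1) = 7.
On each subinterval the trapezoid contributes (Δx_i/2)·[h(x_{i-1}) + h(x_i)].
Sum = 12.

12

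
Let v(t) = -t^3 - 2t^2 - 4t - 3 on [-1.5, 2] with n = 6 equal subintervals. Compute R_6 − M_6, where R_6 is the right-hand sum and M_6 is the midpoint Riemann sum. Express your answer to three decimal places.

R_6 ≈ -33.28545.
M_6 ≈ -24.04478.
R_6 − M_6 ≈ -9.241.

-9.241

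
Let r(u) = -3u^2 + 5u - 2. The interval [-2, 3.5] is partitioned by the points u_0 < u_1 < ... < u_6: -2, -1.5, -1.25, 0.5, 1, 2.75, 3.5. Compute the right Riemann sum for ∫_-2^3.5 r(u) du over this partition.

-46.875

Subinterval widths: 0.5, 0.25, 1.75, 0.5, 1.75, 0.75.
Right endpoints: -1.5, -1.25, 0.5, 1, 2.75, 3.5.
r(-1.5) = -16.25, r(-1.25) = -12.9375, r(0.5) = -0.25, r(1) = 0, r(2.75) = -10.9375, r(3.5) = -21.25.
Sum = Σ Δu_i · r(u_i).
Sum = -46.875.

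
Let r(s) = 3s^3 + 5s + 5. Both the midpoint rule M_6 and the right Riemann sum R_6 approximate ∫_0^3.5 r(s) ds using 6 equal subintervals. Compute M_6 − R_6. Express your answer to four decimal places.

-47.3092

M_6 ≈ 159.108724.
R_6 = 206.41796875.
M_6 − R_6 ≈ -47.3092.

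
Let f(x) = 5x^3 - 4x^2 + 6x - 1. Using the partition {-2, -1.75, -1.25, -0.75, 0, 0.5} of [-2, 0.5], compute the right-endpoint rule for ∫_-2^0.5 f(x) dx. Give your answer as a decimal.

-29.76171875

Subinterval widths: 0.25, 0.5, 0.5, 0.75, 0.5.
Right endpoints: -1.75, -1.25, -0.75, 0, 0.5.
f(-1.75) = -50.546875, f(-1.25) = -24.515625, f(-0.75) = -9.859375, f(0) = -1, f(0.5) = 1.625.
Sum = Σ Δx_i · f(x_i).
Sum = -29.76171875.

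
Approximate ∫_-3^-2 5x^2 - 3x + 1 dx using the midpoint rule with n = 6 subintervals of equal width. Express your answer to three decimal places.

40.155

Δx = (-2 − (-3))/6 = 1/6.
Midpoints: -35/12, -2.75, -31/12, -29/12, -2.25, -25/12.
f(-35/12) = 7529/144, f(-2.75) = 47.0625, f(-31/12) = 6065/144, f(-29/12) = 5393/144, f(-2.25) = 33.0625, f(-25/12) = 4169/144.
Sum = Δx · [f(-35/12) + f(-2.75) + f(-31/12) + ...].
Sum ≈ 40.155.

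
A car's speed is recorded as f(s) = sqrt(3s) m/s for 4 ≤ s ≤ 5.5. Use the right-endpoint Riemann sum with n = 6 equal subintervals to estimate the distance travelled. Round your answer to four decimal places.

5.7309

Δs = (5.5 − 4)/6 = 0.25.
Right endpoints: 4.25, 4.5, 4.75, 5, 5.25, 5.5.
f(4.25) ≈ 3.5707, f(4.5) ≈ 3.6742, f(4.75) ≈ 3.7749, f(5) ≈ 3.8730, f(5.25) ≈ 3.9686, f(5.5) ≈ 4.0620.
Sum = Δs · [f(4.25) + f(4.5) + f(4.75) + ...].
Sum ≈ 5.7309.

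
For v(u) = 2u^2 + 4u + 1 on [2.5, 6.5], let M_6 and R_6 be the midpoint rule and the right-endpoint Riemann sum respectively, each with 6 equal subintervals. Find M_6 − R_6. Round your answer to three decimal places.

M_6 ≈ 248.37037.
R_6 ≈ 278.59259.
M_6 − R_6 ≈ -30.222.

-30.222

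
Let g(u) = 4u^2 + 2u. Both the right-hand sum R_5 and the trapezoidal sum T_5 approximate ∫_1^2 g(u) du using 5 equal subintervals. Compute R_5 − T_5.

1.4

R_5 = 13.76.
T_5 = 12.36.
R_5 − T_5 = 1.4.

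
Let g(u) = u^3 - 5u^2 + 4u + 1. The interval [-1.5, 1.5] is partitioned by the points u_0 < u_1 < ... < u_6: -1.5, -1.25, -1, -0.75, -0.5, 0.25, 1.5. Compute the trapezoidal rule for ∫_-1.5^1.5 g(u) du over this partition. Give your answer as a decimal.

Subinterval widths: 0.25, 0.25, 0.25, 0.25, 0.75, 1.25.
g(-1.5) = -19.625, g(-1.25) = -13.765625, g(-1) = -9, g(-0.75) = -5.234375, g(-0.5) = -2.375, g(0.25) = 1.703125, g(1.5) = -0.875.
On each subinterval the trapezoid contributes (Δu_i/2)·[g(u_{i-1}) + g(u_i)].
Sum = -9.484375.

-9.484375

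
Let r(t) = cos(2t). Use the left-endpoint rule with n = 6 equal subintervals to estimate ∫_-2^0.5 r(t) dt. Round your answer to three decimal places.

-0.209

Δt = (0.5 − (-2))/6 = 5/12.
Left endpoints: -2, -19/12, -7/6, -0.75, -1/3, 1/12.
r(-2) ≈ -0.654, r(-19/12) ≈ -1.000, r(-7/6) ≈ -0.691, r(-0.75) ≈ 0.071, r(-1/3) ≈ 0.786, r(1/12) ≈ 0.986.
Sum = Δt · [r(-2) + r(-19/12) + r(-7/6) + ...].
Sum ≈ -0.209.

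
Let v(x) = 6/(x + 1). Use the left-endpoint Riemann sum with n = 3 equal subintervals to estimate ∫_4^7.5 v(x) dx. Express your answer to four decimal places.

3.4897

Δx = (7.5 − 4)/3 = 7/6.
Left endpoints: 4, 31/6, 19/3.
v(4) = 1.2, v(31/6) = 36/37, v(19/3) = 9/11.
Sum = Δx · [v(4) + v(31/6) + v(19/3)].
Sum ≈ 3.4897.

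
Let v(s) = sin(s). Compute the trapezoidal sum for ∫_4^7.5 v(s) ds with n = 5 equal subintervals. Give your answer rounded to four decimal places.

Δs = (7.5 − 4)/5 = 0.7.
v(4) ≈ -0.7568, v(4.7) ≈ -0.9999, v(5.4) ≈ -0.7728, v(6.1) ≈ -0.1822, v(6.8) ≈ 0.4941, v(7.5) ≈ 0.9380.
T_5 = (Δs/2)·[v(s_0) + 2v(s_1) + ... + 2v(s_{4}) + v(s_5)].
Sum ≈ -0.9591.

-0.9591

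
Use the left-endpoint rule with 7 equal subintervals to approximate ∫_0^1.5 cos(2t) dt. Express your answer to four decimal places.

Δt = (1.5 − 0)/7 = 3/14.
Left endpoints: 0, 3/14, 3/7, 9/14, 6/7, 15/14, 9/7.
f(0) ≈ 1.0000, f(3/14) ≈ 0.9096, f(3/7) ≈ 0.6546, f(9/14) ≈ 0.2812, f(6/7) ≈ -0.1430, f(15/14) ≈ -0.5414, f(9/7) ≈ -0.8418.
Sum = Δt · [f(0) + f(3/14) + f(3/7) + ...].
Sum ≈ 0.2827.

0.2827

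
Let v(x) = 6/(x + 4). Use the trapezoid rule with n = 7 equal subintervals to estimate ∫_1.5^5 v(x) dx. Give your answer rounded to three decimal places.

Δx = (5 − 1.5)/7 = 0.5.
v(1.5) = 12/11, v(2) = 1, v(2.5) = 12/13, v(3) = 6/7, v(3.5) = 0.8, v(4) = 0.75, v(4.5) = 12/17, v(5) = 2/3.
T_7 = (Δx/2)·[v(x_0) + 2v(x_1) + ... + 2v(x_{6}) + v(x_7)].
Sum ≈ 2.957.

2.957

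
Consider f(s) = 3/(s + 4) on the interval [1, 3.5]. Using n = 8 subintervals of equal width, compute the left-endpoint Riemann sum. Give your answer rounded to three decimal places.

1.248

Δs = (3.5 − 1)/8 = 0.3125.
Left endpoints: 1, 1.3125, 1.625, 1.9375, 2.25, 2.5625, 2.875, 3.1875.
f(1) = 0.6, f(1.3125) = 48/85, f(1.625) = 8/15, f(1.9375) = 48/95, f(2.25) = 0.48, f(2.5625) = 16/35, f(2.875) = 24/55, f(3.1875) = 48/115.
Sum = Δs · [f(1) + f(1.3125) + f(1.625) + ...].
Sum ≈ 1.248.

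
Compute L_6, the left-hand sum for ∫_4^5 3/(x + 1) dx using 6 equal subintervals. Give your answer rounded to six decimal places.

Δx = (5 − 4)/6 = 1/6.
Left endpoints: 4, 25/6, 13/3, 4.5, 14/3, 29/6.
f(4) = 0.6, f(25/6) = 18/31, f(13/3) = 0.5625, f(4.5) = 6/11, f(14/3) = 9/17, f(29/6) = 18/35.
Sum = Δx · [f(4) + f(25/6) + f(13/3) + ...].
Sum ≈ 0.555383.

0.555383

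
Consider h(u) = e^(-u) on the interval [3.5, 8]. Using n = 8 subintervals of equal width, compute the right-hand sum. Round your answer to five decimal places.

0.02225

Δu = (8 − 3.5)/8 = 0.5625.
Right endpoints: 4.0625, 4.625, 5.1875, 5.75, 6.3125, 6.875, 7.4375, 8.
h(4.0625) ≈ 0.01721, h(4.625) ≈ 0.00980, h(5.1875) ≈ 0.00559, h(5.75) ≈ 0.00318, h(6.3125) ≈ 0.00181, h(6.875) ≈ 0.00103, h(7.4375) ≈ 0.00059, h(8) ≈ 0.00034.
Sum = Δu · [h(4.0625) + h(4.625) + h(5.1875) + ...].
Sum ≈ 0.02225.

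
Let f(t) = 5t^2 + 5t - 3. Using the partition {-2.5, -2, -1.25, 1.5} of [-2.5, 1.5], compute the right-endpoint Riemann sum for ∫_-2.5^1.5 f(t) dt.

Subinterval widths: 0.5, 0.75, 2.75.
Right endpoints: -2, -1.25, 1.5.
f(-2) = 7, f(-1.25) = -1.4375, f(1.5) = 15.75.
Sum = Σ Δt_i · f(t_i).
Sum = 45.734375.

45.734375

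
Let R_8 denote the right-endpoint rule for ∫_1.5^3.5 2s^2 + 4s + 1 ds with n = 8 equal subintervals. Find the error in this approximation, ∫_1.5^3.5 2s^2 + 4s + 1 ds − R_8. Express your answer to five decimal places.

-3.54167

Exact integral: ∫_1.5^3.5 f(s) ds ≈ 48.3333333.
R_8 = 51.875.
Error ≈ 48.3333333 − 51.875 ≈ -3.54167.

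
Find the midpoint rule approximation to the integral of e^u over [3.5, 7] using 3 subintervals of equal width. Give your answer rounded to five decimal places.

1005.51391

Δu = (7 − 3.5)/3 = 7/6.
Midpoints: 49/12, 5.25, 77/12.
f(49/12) ≈ 59.34295, f(5.25) ≈ 190.56627, f(77/12) ≈ 611.95984.
Sum = Δu · [f(49/12) + f(5.25) + f(77/12)].
Sum ≈ 1005.51391.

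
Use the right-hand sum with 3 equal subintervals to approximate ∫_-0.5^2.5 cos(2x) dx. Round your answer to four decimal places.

-0.1660

Δx = (2.5 − (-0.5))/3 = 1.
Right endpoints: 0.5, 1.5, 2.5.
f(0.5) ≈ 0.5403, f(1.5) ≈ -0.9900, f(2.5) ≈ 0.2837.
Sum = Δx · [f(0.5) + f(1.5) + f(2.5)].
Sum ≈ -0.1660.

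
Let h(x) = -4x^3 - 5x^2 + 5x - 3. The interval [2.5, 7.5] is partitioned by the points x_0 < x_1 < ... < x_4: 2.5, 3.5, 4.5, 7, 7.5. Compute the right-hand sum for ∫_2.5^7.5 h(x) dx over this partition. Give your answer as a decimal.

Subinterval widths: 1, 1, 2.5, 0.5.
Right endpoints: 3.5, 4.5, 7, 7.5.
h(3.5) = -218.25, h(4.5) = -446.25, h(7) = -1585, h(7.5) = -1934.25.
Sum = Σ Δx_i · h(x_i).
Sum = -5594.125.

-5594.125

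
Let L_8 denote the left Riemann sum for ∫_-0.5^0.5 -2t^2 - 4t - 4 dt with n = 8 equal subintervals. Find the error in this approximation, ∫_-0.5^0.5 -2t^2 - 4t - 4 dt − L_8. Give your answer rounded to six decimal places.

-0.244792

Exact integral: ∫_-0.5^0.5 f(t) dt ≈ -4.16666667.
L_8 = -3.921875.
Error ≈ -4.16666667 − (-3.921875) ≈ -0.244792.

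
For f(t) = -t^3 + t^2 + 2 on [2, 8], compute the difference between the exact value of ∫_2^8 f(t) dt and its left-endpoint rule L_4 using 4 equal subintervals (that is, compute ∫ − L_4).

-301.5

Exact integral: ∫_2^8 f(t) dt = -840.
L_4 = -538.5.
Error = -840 − (-538.5) = -301.5.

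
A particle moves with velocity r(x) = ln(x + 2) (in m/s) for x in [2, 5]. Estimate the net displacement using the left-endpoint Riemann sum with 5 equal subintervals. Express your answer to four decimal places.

4.9051

Δx = (5 − 2)/5 = 0.6.
Left endpoints: 2, 2.6, 3.2, 3.8, 4.4.
r(2) ≈ 1.3863, r(2.6) ≈ 1.5261, r(3.2) ≈ 1.6487, r(3.8) ≈ 1.7579, r(4.4) ≈ 1.8563.
Sum = Δx · [r(2) + r(2.6) + r(3.2) + r(3.8) + r(4.4)].
Sum ≈ 4.9051.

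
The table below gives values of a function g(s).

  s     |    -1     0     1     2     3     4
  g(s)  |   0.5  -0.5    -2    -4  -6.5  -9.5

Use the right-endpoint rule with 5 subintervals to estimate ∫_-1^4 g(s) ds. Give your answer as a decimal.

-22.5

Δs = 1.
Sum = 1·[(-0.5) + (-2) + (-4) + (-6.5) + (-9.5)] = -22.5.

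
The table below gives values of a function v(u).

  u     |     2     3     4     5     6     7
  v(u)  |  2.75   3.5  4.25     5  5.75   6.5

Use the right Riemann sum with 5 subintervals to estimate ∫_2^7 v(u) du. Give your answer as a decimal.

25

Δu = 1.
Sum = 1·[3.5 + 4.25 + 5 + 5.75 + 6.5] = 25.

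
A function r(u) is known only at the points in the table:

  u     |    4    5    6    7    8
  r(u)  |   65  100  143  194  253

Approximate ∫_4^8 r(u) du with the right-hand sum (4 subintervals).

Δu = 1.
Sum = 1·[100 + 143 + 194 + 253] = 690.

690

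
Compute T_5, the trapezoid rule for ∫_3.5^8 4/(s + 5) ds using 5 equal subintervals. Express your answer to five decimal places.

1.70167

Δs = (8 − 3.5)/5 = 0.9.
f(3.5) = 8/17, f(4.4) = 20/47, f(5.3) = 40/103, f(6.2) = 5/14, f(7.1) = 40/121, f(8) = 4/13.
T_5 = (Δs/2)·[f(s_0) + 2f(s_1) + ... + 2f(s_{4}) + f(s_5)].
Sum ≈ 1.70167.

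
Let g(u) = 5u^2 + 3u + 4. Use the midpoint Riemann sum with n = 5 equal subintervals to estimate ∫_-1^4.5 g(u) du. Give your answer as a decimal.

201.64375

Δu = (4.5 − (-1))/5 = 1.1.
Midpoints: -0.45, 0.65, 1.75, 2.85, 3.95.
g(-0.45) = 3.6625, g(0.65) = 8.0625, g(1.75) = 24.5625, g(2.85) = 53.1625, g(3.95) = 93.8625.
Sum = Δu · [g(-0.45) + g(0.65) + g(1.75) + g(2.85) + g(3.95)].
Sum = 201.64375.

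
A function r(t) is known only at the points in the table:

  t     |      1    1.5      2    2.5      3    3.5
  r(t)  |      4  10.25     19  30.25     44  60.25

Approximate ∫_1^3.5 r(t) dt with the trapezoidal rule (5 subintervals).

67.8125

Δt = 0.5.
T_5 = (0.5/2)·[4 + 2·10.25 + 2·19 + 2·30.25 + 2·44 + 60.25] = 67.8125.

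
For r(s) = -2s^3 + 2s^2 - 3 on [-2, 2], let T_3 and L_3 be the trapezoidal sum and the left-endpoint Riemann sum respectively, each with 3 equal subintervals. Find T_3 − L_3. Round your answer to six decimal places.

-21.333333

T_3 ≈ 1.03703704.
L_3 ≈ 22.37037037.
T_3 − L_3 ≈ -21.333333.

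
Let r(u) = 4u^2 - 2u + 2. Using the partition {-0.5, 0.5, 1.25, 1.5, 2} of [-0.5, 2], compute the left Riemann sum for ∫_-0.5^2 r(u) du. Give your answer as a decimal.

Subinterval widths: 1, 0.75, 0.25, 0.5.
Left endpoints: -0.5, 0.5, 1.25, 1.5.
r(-0.5) = 4, r(0.5) = 2, r(1.25) = 5.75, r(1.5) = 8.
Sum = Σ Δu_i · r(u_i).
Sum = 10.9375.

10.9375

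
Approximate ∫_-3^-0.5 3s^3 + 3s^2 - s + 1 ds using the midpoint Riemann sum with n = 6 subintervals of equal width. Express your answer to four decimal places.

Δs = (-0.5 − (-3))/6 = 5/12.
Midpoints: -67/24, -2.375, -47/24, -37/24, -1.125, -17/24.
f(-67/24) = -175555/4608, f(-2.375) = -10185/512, f(-47/24) = -37175/4608, f(-37/24) = -6085/4608, f(-1.125) = 845/512, f(-17/24) = 9895/4608.
Sum = Δs · [f(-67/24) + f(-2.375) + f(-47/24) + ...].
Sum ≈ -26.4920.

-26.4920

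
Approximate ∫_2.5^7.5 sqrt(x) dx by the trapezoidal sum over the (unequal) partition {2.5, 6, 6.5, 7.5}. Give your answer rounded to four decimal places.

Subinterval widths: 3.5, 0.5, 1.
f(2.5) ≈ 1.5811, f(6) ≈ 2.4495, f(6.5) ≈ 2.5495, f(7.5) ≈ 2.7386.
On each subinterval the trapezoid contributes (Δx_i/2)·[f(x_{i-1}) + f(x_i)].
Sum ≈ 10.9474.

10.9474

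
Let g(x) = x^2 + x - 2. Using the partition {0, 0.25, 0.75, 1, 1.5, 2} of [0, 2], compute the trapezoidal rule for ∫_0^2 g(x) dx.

0.734375

Subinterval widths: 0.25, 0.5, 0.25, 0.5, 0.5.
g(0) = -2, g(0.25) = -1.6875, g(0.75) = -0.6875, g(1) = 0, g(1.5) = 1.75, g(2) = 4.
On each subinterval the trapezoid contributes (Δx_i/2)·[g(x_{i-1}) + g(x_i)].
Sum = 0.734375.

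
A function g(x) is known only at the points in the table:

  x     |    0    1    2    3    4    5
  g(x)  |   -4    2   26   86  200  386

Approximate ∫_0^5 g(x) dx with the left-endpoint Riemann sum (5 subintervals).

310

Δx = 1.
Sum = 1·[(-4) + 2 + 26 + 86 + 200] = 310.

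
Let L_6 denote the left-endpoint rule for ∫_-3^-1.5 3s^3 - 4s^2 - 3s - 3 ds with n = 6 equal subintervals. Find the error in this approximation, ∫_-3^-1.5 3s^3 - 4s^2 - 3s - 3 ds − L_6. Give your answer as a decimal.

Exact integral: ∫_-3^-1.5 f(s) ds = -82.828125.
L_6 = -94.87890625.
Error = -82.828125 − (-94.87890625) = 12.05078125.

12.05078125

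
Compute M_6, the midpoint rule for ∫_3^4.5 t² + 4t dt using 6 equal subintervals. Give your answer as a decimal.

Δt = (4.5 − 3)/6 = 0.25.
Midpoints: 3.125, 3.375, 3.625, 3.875, 4.125, 4.375.
f(3.125) = 22.265625, f(3.375) = 24.890625, f(3.625) = 27.640625, f(3.875) = 30.515625, f(4.125) = 33.515625, f(4.375) = 36.640625.
Sum = Δt · [f(3.125) + f(3.375) + f(3.625) + ...].
Sum = 43.8671875.

43.8671875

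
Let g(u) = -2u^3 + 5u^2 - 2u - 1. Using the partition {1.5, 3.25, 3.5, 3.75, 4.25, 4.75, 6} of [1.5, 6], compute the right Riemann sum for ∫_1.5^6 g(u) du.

Subinterval widths: 1.75, 0.25, 0.25, 0.5, 0.5, 1.25.
Right endpoints: 3.25, 3.5, 3.75, 4.25, 4.75, 6.
g(3.25) = -23.34375, g(3.5) = -32.5, g(3.75) = -43.65625, g(4.25) = -72.71875, g(4.75) = -112.03125, g(6) = -265.
Sum = Σ Δu_i · g(u_i).
Sum = -483.515625.

-483.515625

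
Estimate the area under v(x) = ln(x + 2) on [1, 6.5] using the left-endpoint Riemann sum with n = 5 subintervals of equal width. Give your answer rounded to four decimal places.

8.8003

Δx = (6.5 − 1)/5 = 1.1.
Left endpoints: 1, 2.1, 3.2, 4.3, 5.4.
v(1) ≈ 1.0986, v(2.1) ≈ 1.4110, v(3.2) ≈ 1.6487, v(4.3) ≈ 1.8405, v(5.4) ≈ 2.0015.
Sum = Δx · [v(1) + v(2.1) + v(3.2) + v(4.3) + v(5.4)].
Sum ≈ 8.8003.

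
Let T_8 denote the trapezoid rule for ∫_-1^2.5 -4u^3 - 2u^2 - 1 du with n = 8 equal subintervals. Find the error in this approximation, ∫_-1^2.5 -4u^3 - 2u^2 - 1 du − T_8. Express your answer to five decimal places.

Exact integral: ∫_-1^2.5 f(u) du ≈ -52.6458333.
T_8 ≈ -53.8740234.
Error ≈ -52.6458333 − (-53.8740234) ≈ 1.22819.

1.22819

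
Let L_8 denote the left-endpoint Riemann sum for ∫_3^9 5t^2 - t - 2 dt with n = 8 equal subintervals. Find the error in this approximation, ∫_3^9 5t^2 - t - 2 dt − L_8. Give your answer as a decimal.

Exact integral: ∫_3^9 f(t) dt = 1122.
L_8 = 992.0625.
Error = 1122 − 992.0625 = 129.9375.

129.9375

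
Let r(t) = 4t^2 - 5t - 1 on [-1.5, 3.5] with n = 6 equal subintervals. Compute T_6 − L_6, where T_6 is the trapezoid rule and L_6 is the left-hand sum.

T_6 ≈ 33.9814815.
L_6 ≈ 27.7314815.
T_6 − L_6 = 6.25.

6.25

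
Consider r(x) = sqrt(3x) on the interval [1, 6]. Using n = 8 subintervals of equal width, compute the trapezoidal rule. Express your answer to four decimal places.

15.7993

Δx = (6 − 1)/8 = 0.625.
r(1) ≈ 1.7321, r(1.625) ≈ 2.2079, r(2.25) ≈ 2.5981, r(2.875) ≈ 2.9368, r(3.5) ≈ 3.2404, r(4.125) ≈ 3.5178, r(4.75) ≈ 3.7749, r(5.375) ≈ 4.0156, r(6) ≈ 4.2426.
T_8 = (Δx/2)·[r(x_0) + 2r(x_1) + ... + 2r(x_{7}) + r(x_8)].
Sum ≈ 15.7993.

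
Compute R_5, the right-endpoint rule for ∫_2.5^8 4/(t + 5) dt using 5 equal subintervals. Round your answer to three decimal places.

Δt = (8 − 2.5)/5 = 1.1.
Right endpoints: 3.6, 4.7, 5.8, 6.9, 8.
f(3.6) = 20/43, f(4.7) = 40/97, f(5.8) = 10/27, f(6.9) = 40/119, f(8) = 4/13.
Sum = Δt · [f(3.6) + f(4.7) + f(5.8) + f(6.9) + f(8)].
Sum ≈ 2.081.

2.081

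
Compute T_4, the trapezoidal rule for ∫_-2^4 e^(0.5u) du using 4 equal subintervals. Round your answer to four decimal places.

Δu = (4 − (-2))/4 = 1.5.
f(-2) ≈ 0.3679, f(-0.5) ≈ 0.7788, f(1) ≈ 1.6487, f(2.5) ≈ 3.4903, f(4) ≈ 7.3891.
T_4 = (Δu/2)·[f(u_0) + 2f(u_1) + 2f(u_2) + 2f(u_3) + f(u_4)].
Sum ≈ 14.6945.

14.6945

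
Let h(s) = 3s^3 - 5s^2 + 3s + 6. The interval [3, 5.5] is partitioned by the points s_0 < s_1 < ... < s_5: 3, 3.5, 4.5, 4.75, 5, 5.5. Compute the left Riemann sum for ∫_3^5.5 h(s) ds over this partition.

Subinterval widths: 0.5, 1, 0.25, 0.25, 0.5.
Left endpoints: 3, 3.5, 4.5, 4.75, 5.
h(3) = 51, h(3.5) = 83.875, h(4.5) = 191.625, h(4.75) = 228.953125, h(5) = 271.
Sum = Σ Δs_i · h(s_i).
Sum = 350.01953125.

350.01953125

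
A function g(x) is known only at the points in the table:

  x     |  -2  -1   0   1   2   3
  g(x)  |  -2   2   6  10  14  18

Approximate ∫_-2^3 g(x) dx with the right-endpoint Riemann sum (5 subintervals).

50

Δx = 1.
Sum = 1·[2 + 6 + 10 + 14 + 18] = 50.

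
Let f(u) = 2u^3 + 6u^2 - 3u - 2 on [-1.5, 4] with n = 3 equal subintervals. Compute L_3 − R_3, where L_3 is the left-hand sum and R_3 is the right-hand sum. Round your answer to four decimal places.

-368.0417

L_3 ≈ 86.166667.
R_3 ≈ 454.208333.
L_3 − R_3 ≈ -368.0417.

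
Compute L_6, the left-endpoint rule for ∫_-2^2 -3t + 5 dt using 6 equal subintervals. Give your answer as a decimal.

Δt = (2 − (-2))/6 = 2/3.
Left endpoints: -2, -4/3, -2/3, 0, 2/3, 4/3.
f(-2) = 11, f(-4/3) = 9, f(-2/3) = 7, f(0) = 5, f(2/3) = 3, f(4/3) = 1.
Sum = Δt · [f(-2) + f(-4/3) + f(-2/3) + ...].
Sum = 24.

24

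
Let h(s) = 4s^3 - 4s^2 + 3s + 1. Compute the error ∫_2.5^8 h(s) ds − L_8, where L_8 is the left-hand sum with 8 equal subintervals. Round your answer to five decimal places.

583.21842

Exact integral: ∫_2.5^8 h(s) ds ≈ 3487.2291667.
L_8 ≈ 2904.0107422.
Error ≈ 3487.2291667 − 2904.0107422 ≈ 583.21842.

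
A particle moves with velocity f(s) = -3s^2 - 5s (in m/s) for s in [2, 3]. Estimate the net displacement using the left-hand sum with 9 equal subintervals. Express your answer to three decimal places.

Δs = (3 − 2)/9 = 1/9.
Left endpoints: 2, 19/9, 20/9, 7/3, 22/9, 23/9, 8/3, 25/9, 26/9.
f(2) = -22, f(19/9) = -646/27, f(20/9) = -700/27, f(7/3) = -28, f(22/9) = -814/27, f(23/9) = -874/27, f(8/3) = -104/3, f(25/9) = -1000/27, f(26/9) = -1066/27.
Sum = Δs · [f(2) + f(19/9) + f(20/9) + ...].
Sum ≈ -30.395.

-30.395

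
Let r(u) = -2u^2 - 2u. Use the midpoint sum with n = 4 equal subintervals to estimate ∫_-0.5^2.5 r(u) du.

Δu = (2.5 − (-0.5))/4 = 0.75.
Midpoints: -0.125, 0.625, 1.375, 2.125.
r(-0.125) = 0.21875, r(0.625) = -2.03125, r(1.375) = -6.53125, r(2.125) = -13.28125.
Sum = Δu · [r(-0.125) + r(0.625) + r(1.375) + r(2.125)].
Sum = -16.21875.

-16.21875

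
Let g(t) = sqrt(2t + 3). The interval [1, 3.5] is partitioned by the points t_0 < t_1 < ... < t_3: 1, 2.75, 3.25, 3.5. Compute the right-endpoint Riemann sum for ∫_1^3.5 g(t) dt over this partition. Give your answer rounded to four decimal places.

7.4338

Subinterval widths: 1.75, 0.5, 0.25.
Right endpoints: 2.75, 3.25, 3.5.
g(2.75) ≈ 2.9155, g(3.25) ≈ 3.0822, g(3.5) ≈ 3.1623.
Sum = Σ Δt_i · g(t_i).
Sum ≈ 7.4338.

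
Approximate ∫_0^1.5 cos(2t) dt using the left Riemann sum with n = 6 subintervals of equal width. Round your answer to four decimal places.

Δt = (1.5 − 0)/6 = 0.25.
Left endpoints: 0, 0.25, 0.5, 0.75, 1, 1.25.
f(0) ≈ 1.0000, f(0.25) ≈ 0.8776, f(0.5) ≈ 0.5403, f(0.75) ≈ 0.0707, f(1) ≈ -0.4161, f(1.25) ≈ -0.8011.
Sum = Δt · [f(0) + f(0.25) + f(0.5) + ...].
Sum ≈ 0.3178.

0.3178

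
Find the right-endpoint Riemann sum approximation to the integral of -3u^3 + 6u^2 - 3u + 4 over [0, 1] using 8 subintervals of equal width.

3.75390625

Δu = (1 − 0)/8 = 0.125.
Right endpoints: 0.125, 0.25, 0.375, 0.5, 0.625, 0.75, 0.875, 1.
f(0.125) = 1901/512, f(0.25) = 3.578125, f(0.375) = 1823/512, f(0.5) = 3.625, f(0.625) = 1913/512, f(0.75) = 3.859375, f(0.875) = 2027/512, f(1) = 4.
Sum = Δu · [f(0.125) + f(0.25) + f(0.375) + ...].
Sum = 3.75390625.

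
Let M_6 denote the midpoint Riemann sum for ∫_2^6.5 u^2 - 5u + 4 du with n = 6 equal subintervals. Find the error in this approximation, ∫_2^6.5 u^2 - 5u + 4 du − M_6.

Exact integral: ∫_2^6.5 f(u) du = 11.25.
M_6 = 11.0390625.
Error = 11.25 − 11.0390625 = 0.2109375.

0.2109375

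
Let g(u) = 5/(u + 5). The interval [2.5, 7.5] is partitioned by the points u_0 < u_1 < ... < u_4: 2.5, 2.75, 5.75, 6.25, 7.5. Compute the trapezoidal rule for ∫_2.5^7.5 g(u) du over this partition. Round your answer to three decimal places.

Subinterval widths: 0.25, 3, 0.5, 1.25.
g(2.5) = 2/3, g(2.75) = 20/31, g(5.75) = 20/43, g(6.25) = 4/9, g(7.5) = 0.4.
On each subinterval the trapezoid contributes (Δu_i/2)·[g(u_{i-1}) + g(u_i)].
Sum ≈ 2.585.

2.585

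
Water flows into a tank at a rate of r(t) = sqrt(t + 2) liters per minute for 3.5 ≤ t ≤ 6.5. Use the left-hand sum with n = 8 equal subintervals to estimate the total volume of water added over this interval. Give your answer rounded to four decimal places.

7.8145

Δt = (6.5 − 3.5)/8 = 0.375.
Left endpoints: 3.5, 3.875, 4.25, 4.625, 5, 5.375, 5.75, 6.125.
r(3.5) ≈ 2.3452, r(3.875) ≈ 2.4238, r(4.25) ≈ 2.5000, r(4.625) ≈ 2.5739, r(5) ≈ 2.6458, r(5.375) ≈ 2.7157, r(5.75) ≈ 2.7839, r(6.125) ≈ 2.8504.
Sum = Δt · [r(3.5) + r(3.875) + r(4.25) + ...].
Sum ≈ 7.8145.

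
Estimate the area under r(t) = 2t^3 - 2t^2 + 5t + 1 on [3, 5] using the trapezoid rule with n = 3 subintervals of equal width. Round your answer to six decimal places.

Δt = (5 − 3)/3 = 2/3.
r(3) = 52, r(11/3) = 2458/27, r(13/3) = 3992/27, r(5) = 226.
T_3 = (Δt/2)·[r(t_0) + 2r(t_1) + 2r(t_2) + r(t_3)].
Sum ≈ 251.925926.

251.925926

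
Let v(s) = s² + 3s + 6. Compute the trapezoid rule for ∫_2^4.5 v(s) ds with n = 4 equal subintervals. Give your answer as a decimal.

67.24609375

Δs = (4.5 − 2)/4 = 0.625.
v(2) = 16, v(2.625) = 20.765625, v(3.25) = 26.3125, v(3.875) = 32.640625, v(4.5) = 39.75.
T_4 = (Δs/2)·[v(s_0) + 2v(s_1) + 2v(s_2) + 2v(s_3) + v(s_4)].
Sum = 67.24609375.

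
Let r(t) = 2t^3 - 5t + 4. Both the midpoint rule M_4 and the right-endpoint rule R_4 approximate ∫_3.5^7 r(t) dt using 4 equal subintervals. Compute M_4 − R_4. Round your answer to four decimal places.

M_4 ≈ 1040.559570.
R_4 ≈ 1316.615234.
M_4 − R_4 ≈ -276.0557.

-276.0557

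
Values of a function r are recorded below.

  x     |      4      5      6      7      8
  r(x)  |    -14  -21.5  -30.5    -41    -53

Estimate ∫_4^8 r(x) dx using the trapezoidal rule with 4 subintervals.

Δx = 1.
T_4 = (1/2)·[(-14) + 2·(-21.5) + 2·(-30.5) + 2·(-41) + (-53)] = -126.5.

-126.5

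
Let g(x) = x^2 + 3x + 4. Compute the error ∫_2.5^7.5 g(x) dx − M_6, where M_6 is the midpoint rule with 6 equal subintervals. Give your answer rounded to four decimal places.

0.2894

Exact integral: ∫_2.5^7.5 g(x) dx ≈ 230.416667.
M_6 ≈ 230.127315.
Error ≈ 230.416667 − 230.127315 ≈ 0.2894.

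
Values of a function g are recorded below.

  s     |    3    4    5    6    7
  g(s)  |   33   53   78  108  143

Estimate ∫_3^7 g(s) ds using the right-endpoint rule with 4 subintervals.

Δs = 1.
Sum = 1·[53 + 78 + 108 + 143] = 382.

382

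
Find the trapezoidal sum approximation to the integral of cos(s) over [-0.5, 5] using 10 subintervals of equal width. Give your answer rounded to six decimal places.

Δs = (5 − (-0.5))/10 = 0.55.
f(-0.5) ≈ 0.877583, f(0.05) ≈ 0.998750, f(0.6) ≈ 0.825336, f(1.15) ≈ 0.408487, f(1.7) ≈ -0.128844, f(2.25) ≈ -0.628174, f(2.8) ≈ -0.942222, f(3.35) ≈ -0.978362, f(3.9) ≈ -0.725932, f(4.45) ≈ -0.259389, f(5) ≈ 0.283662.
T_10 = (Δs/2)·[f(s_0) + 2f(s_1) + ... + 2f(s_{9}) + f(s_10)].
Sum ≈ -0.467350.

-0.467350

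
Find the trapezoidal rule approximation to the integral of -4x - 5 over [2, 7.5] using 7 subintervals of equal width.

-132

Δx = (7.5 − 2)/7 = 11/14.
f(2) = -13, f(39/14) = -113/7, f(25/7) = -135/7, f(61/14) = -157/7, f(36/7) = -179/7, f(83/14) = -201/7, f(47/7) = -223/7, f(7.5) = -35.
T_7 = (Δx/2)·[f(x_0) + 2f(x_1) + ... + 2f(x_{6}) + f(x_7)].
Sum = -132.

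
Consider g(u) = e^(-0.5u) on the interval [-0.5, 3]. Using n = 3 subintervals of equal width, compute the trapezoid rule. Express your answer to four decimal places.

2.1816

Δu = (3 − (-0.5))/3 = 7/6.
g(-0.5) ≈ 1.2840, g(2/3) ≈ 0.7165, g(11/6) ≈ 0.3998, g(3) ≈ 0.2231.
T_3 = (Δu/2)·[g(u_0) + 2g(u_1) + 2g(u_2) + g(u_3)].
Sum ≈ 2.1816.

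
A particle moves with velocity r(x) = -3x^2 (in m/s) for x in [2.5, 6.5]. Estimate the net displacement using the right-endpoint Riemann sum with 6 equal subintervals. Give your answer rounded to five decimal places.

Δx = (6.5 − 2.5)/6 = 2/3.
Right endpoints: 19/6, 23/6, 4.5, 31/6, 35/6, 6.5.
r(19/6) = -361/12, r(23/6) = -529/12, r(4.5) = -60.75, r(31/6) = -961/12, r(35/6) = -1225/12, r(6.5) = -126.75.
Sum = Δx · [r(19/6) + r(23/6) + r(4.5) + ...].
Sum ≈ -295.88889.

-295.88889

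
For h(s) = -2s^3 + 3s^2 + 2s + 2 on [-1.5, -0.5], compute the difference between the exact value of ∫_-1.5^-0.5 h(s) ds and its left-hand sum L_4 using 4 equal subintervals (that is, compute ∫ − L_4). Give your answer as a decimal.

-1.40625

Exact integral: ∫_-1.5^-0.5 h(s) ds = 5.75.
L_4 = 7.15625.
Error = 5.75 − 7.15625 = -1.40625.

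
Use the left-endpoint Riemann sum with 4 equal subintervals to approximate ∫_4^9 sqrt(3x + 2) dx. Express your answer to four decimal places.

22.0206

Δx = (9 − 4)/4 = 1.25.
Left endpoints: 4, 5.25, 6.5, 7.75.
f(4) ≈ 3.7417, f(5.25) ≈ 4.2131, f(6.5) ≈ 4.6368, f(7.75) ≈ 5.0249.
Sum = Δx · [f(4) + f(5.25) + f(6.5) + f(7.75)].
Sum ≈ 22.0206.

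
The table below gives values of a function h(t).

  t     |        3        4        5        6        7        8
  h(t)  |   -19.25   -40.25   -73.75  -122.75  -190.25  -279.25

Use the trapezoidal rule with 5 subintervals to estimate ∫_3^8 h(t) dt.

Δt = 1.
T_5 = (1/2)·[(-19.25) + 2·(-40.25) + 2·(-73.75) + 2·(-122.75) + 2·(-190.25) + (-279.25)] = -576.25.

-576.25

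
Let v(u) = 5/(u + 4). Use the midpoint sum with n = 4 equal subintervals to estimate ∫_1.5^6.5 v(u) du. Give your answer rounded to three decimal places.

Δu = (6.5 − 1.5)/4 = 1.25.
Midpoints: 2.125, 3.375, 4.625, 5.875.
v(2.125) = 40/49, v(3.375) = 40/59, v(4.625) = 40/69, v(5.875) = 40/79.
Sum = Δu · [v(2.125) + v(3.375) + v(4.625) + v(5.875)].
Sum ≈ 3.225.

3.225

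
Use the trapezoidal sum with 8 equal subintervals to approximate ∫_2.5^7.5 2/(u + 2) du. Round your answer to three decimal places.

1.497

Δu = (7.5 − 2.5)/8 = 0.625.
f(2.5) = 4/9, f(3.125) = 16/41, f(3.75) = 8/23, f(4.375) = 16/51, f(5) = 2/7, f(5.625) = 16/61, f(6.25) = 8/33, f(6.875) = 16/71, f(7.5) = 4/19.
T_8 = (Δu/2)·[f(u_0) + 2f(u_1) + ... + 2f(u_{7}) + f(u_8)].
Sum ≈ 1.497.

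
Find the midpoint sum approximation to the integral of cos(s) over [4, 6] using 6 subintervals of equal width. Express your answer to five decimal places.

Δs = (6 − 4)/6 = 1/3.
Midpoints: 25/6, 4.5, 29/6, 31/6, 5.5, 35/6.
f(25/6) ≈ -0.51904, f(4.5) ≈ -0.21080, f(29/6) ≈ 0.12065, f(31/6) ≈ 0.43881, f(5.5) ≈ 0.70867, f(35/6) ≈ 0.90051.
Sum = Δs · [f(25/6) + f(4.5) + f(29/6) + ...].
Sum ≈ 0.47960.

0.47960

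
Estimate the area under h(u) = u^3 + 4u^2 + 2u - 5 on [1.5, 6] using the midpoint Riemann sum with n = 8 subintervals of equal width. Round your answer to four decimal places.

615.6749

Δu = (6 − 1.5)/8 = 0.5625.
Midpoints: 1.78125, 2.34375, 2.90625, 3.46875, 4.03125, 4.59375, 5.15625, 5.71875.
h(1.78125) = 553961/32768, h(2.34375) = 1131635/32768, h(2.90625) = 1938053/32768, h(3.46875) = 3008207/32768, h(4.03125) = 4377089/32768, h(4.59375) = 6079691/32768, h(5.15625) = 8151005/32768, h(5.71875) = 10626023/32768.
Sum = Δu · [h(1.78125) + h(2.34375) + h(2.90625) + ...].
Sum ≈ 615.6749.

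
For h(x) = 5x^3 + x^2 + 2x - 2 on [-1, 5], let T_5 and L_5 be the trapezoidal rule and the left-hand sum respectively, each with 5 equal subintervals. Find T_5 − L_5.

T_5 = 878.64.
L_5 = 479.04.
T_5 − L_5 = 399.6.

399.6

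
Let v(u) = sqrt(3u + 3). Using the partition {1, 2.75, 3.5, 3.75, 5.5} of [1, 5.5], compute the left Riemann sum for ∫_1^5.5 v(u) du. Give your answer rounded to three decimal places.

14.327

Subinterval widths: 1.75, 0.75, 0.25, 1.75.
Left endpoints: 1, 2.75, 3.5, 3.75.
v(1) ≈ 2.449, v(2.75) ≈ 3.354, v(3.5) ≈ 3.674, v(3.75) ≈ 3.775.
Sum = Σ Δu_i · v(u_i).
Sum ≈ 14.327.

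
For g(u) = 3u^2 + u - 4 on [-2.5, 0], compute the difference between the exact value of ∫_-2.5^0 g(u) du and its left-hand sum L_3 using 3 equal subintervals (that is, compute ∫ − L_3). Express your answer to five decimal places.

Exact integral: ∫_-2.5^0 g(u) du = 2.5.
L_3 ≈ 10.1388889.
Error ≈ 2.5 − 10.1388889 ≈ -7.63889.

-7.63889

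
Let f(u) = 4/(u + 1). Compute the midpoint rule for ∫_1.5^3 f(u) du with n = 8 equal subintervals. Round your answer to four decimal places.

1.8794

Δu = (3 − 1.5)/8 = 0.1875.
Midpoints: 1.59375, 1.78125, 1.96875, 2.15625, 2.34375, 2.53125, 2.71875, 2.90625.
f(1.59375) = 128/83, f(1.78125) = 128/89, f(1.96875) = 128/95, f(2.15625) = 128/101, f(2.34375) = 128/107, f(2.53125) = 128/113, f(2.71875) = 128/119, f(2.90625) = 1.024.
Sum = Δu · [f(1.59375) + f(1.78125) + f(1.96875) + ...].
Sum ≈ 1.8794.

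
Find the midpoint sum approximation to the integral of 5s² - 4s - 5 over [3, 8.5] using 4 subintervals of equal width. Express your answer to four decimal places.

820.2090

Δs = (8.5 − 3)/4 = 1.375.
Midpoints: 3.6875, 5.0625, 6.4375, 7.8125.
f(3.6875) = 48.23828125, f(5.0625) = 102.89453125, f(6.4375) = 176.45703125, f(7.8125) = 268.92578125.
Sum = Δs · [f(3.6875) + f(5.0625) + f(6.4375) + f(7.8125)].
Sum ≈ 820.2090.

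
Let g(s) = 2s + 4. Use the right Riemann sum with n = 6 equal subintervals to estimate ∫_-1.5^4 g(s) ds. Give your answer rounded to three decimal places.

Δs = (4 − (-1.5))/6 = 11/12.
Right endpoints: -7/12, 1/3, 1.25, 13/6, 37/12, 4.
g(-7/12) = 17/6, g(1/3) = 14/3, g(1.25) = 6.5, g(13/6) = 25/3, g(37/12) = 61/6, g(4) = 12.
Sum = Δs · [g(-7/12) + g(1/3) + g(1.25) + ...].
Sum ≈ 40.792.

40.792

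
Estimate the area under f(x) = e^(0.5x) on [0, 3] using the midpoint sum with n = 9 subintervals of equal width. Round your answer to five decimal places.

Δx = (3 − 0)/9 = 1/3.
Midpoints: 1/6, 0.5, 5/6, 7/6, 1.5, 11/6, 13/6, 2.5, 17/6.
f(1/6) ≈ 1.08690, f(0.5) ≈ 1.28403, f(5/6) ≈ 1.51690, f(7/6) ≈ 1.79200, f(1.5) ≈ 2.11700, f(11/6) ≈ 2.50094, f(13/6) ≈ 2.95451, f(2.5) ≈ 3.49034, f(17/6) ≈ 4.12335.
Sum = Δx · [f(1/6) + f(0.5) + f(5/6) + ...].
Sum ≈ 6.95533.

6.95533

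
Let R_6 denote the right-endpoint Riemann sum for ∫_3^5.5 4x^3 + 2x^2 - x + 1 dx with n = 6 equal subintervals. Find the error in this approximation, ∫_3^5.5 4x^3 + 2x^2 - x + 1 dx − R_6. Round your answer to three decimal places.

-128.313

Exact integral: ∫_3^5.5 f(x) dx ≈ 918.85417.
R_6 ≈ 1047.16725.
Error ≈ 918.85417 − 1047.16725 ≈ -128.313.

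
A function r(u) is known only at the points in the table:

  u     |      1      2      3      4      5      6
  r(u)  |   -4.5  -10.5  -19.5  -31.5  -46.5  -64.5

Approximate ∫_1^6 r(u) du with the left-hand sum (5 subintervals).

Δu = 1.
Sum = 1·[(-4.5) + (-10.5) + (-19.5) + (-31.5) + (-46.5)] = -112.5.

-112.5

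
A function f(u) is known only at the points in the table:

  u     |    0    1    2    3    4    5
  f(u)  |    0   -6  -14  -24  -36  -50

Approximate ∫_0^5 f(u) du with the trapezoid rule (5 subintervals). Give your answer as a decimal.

Δu = 1.
T_5 = (1/2)·[0 + 2·(-6) + 2·(-14) + 2·(-24) + 2·(-36) + (-50)] = -105.

-105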